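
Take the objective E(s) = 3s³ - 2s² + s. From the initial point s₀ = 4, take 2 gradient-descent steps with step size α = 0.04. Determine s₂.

-1.870016

E′(s) = 9s² - 4s + 1
Step 1: E′(4) = 129; s₁ = 4 − 0.04·129 = -1.16
Step 2: E′(-1.16) = 17.7504; s₂ = -1.16 − 0.04·17.7504 = -1.870016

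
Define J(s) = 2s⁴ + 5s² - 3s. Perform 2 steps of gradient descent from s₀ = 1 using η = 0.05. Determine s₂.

J′(s) = 8s³ + 10s - 3
s₁ = 1 − 0.05·15 = 0.25
s₂ = 0.25 − 0.05·(-0.375) = 0.26875

0.26875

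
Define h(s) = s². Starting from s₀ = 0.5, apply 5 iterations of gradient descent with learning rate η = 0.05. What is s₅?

h′(s) = 2s
Step 1: h′(0.5) = 1; s₁ = 0.5 − 0.05·1 = 0.45
Step 2: h′(0.45) = 0.9; s₂ = 0.45 − 0.05·0.9 = 0.405
Step 3: h′(0.405) = 0.81; s₃ = 0.405 − 0.05·0.81 = 0.3645
Step 4: h′(0.3645) = 0.729; s₄ = 0.3645 − 0.05·0.729 = 0.32805
Step 5: h′(0.32805) = 0.6561; s₅ = 0.32805 − 0.05·0.6561 = 0.295245

0.295245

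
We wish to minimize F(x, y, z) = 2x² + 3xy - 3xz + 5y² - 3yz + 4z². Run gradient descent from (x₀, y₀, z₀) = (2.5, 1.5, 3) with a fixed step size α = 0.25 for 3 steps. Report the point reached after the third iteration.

(-1.8984375, -4.4296875, 3.09375)

∇F = (4x + 3y - 3z, 3x + 10y - 3z, -3x - 3y + 8z)
(x₁, y₁, z₁) = (2.5, 1.5, 3) − 0.25·(5.5, 13.5, 12) = (1.125, -1.875, 0)
(x₂, y₂, z₂) = (1.125, -1.875, 0) − 0.25·(-1.125, -15.375, 2.25) = (1.40625, 1.96875, -0.5625)
(x₃, y₃, z₃) = (1.40625, 1.96875, -0.5625) − 0.25·(13.21875, 25.59375, -14.625) = (-1.8984375, -4.4296875, 3.09375)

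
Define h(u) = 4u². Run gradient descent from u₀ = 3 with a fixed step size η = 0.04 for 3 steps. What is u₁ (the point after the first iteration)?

h′(u) = 8u
u₁ = 3 − 0.04·24 = 2.04

2.04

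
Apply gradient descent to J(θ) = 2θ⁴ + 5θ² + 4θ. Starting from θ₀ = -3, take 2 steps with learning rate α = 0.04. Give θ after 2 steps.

J′(θ) = 8θ³ + 10θ + 4
θ₁ = -3 − 0.04·(-242) = 6.68
θ₂ = 6.68 − 0.04·2455.421056 = -91.53684224

-91.53684224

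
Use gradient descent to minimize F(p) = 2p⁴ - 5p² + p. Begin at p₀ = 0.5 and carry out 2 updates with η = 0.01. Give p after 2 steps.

0.56108984

F′(p) = 8p³ - 10p + 1
Step 1: F′(0.5) = -3; p₁ = 0.5 − 0.01·(-3) = 0.53
Step 2: F′(0.53) = -3.108984; p₂ = 0.53 − 0.01·(-3.108984) = 0.56108984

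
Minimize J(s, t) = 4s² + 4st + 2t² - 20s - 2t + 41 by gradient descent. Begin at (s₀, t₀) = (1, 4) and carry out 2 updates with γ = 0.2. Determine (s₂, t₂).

∇J = (8s + 4t - 20, 4s + 4t - 2)
Step 1: at (1, 4), ∇J = (4, 18) → (1, 4) − 0.2·(4, 18) = (0.2, 0.4)
Step 2: at (0.2, 0.4), ∇J = (-16.8, 0.4) → (0.2, 0.4) − 0.2·(-16.8, 0.4) = (3.56, 0.32)

(3.56, 0.32)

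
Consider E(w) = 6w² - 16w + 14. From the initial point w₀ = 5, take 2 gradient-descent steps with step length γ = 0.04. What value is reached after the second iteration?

E′(w) = 12w - 16
w₁ = 5 − 0.04·44 = 3.24
w₂ = 3.24 − 0.04·22.88 = 2.3248

2.3248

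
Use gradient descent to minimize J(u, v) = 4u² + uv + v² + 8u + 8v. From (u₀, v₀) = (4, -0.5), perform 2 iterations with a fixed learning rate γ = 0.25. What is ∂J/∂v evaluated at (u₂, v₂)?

8.375

∇J = (8u + v + 8, u + 2v + 8)
Step 1: at (4, -0.5), ∇J = (39.5, 11) → (4, -0.5) − 0.25·(39.5, 11) = (-5.875, -3.25)
Step 2: at (-5.875, -3.25), ∇J = (-42.25, -4.375) → (-5.875, -3.25) − 0.25·(-42.25, -4.375) = (4.6875, -2.15625)
∂J/∂v at (4.6875, -2.15625) = 8.375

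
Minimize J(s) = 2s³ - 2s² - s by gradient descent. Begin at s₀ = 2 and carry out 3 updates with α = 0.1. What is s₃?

0.7565

J′(s) = 6s² - 4s - 1
s₁ = 2 − 0.1·15 = 0.5
s₂ = 0.5 − 0.1·(-1.5) = 0.65
s₃ = 0.65 − 0.1·(-1.065) = 0.7565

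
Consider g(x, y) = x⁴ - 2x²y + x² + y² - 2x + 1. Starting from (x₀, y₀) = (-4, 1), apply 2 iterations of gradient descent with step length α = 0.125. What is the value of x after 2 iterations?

∇g = (4x³ - 4xy + 2x - 2, -2x² + 2y)
Step 1: at (-4, 1), ∇g = (-250, -30) → (-4, 1) − 0.125·(-250, -30) = (27.25, 4.75)
Step 2: at (27.25, 4.75), ∇g = (80474.0625, -1475.625) → (27.25, 4.75) − 0.125·(80474.0625, -1475.625) = (-10032.0078125, 189.203125)
x = -10032.0078125

-10032.0078125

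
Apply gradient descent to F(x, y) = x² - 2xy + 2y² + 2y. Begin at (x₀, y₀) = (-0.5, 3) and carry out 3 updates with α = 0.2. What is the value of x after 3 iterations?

0.308

∇F = (2x - 2y, -2x + 4y + 2)
(x₁, y₁) = (-0.5, 3) − 0.2·(-7, 15) = (0.9, 0)
(x₂, y₂) = (0.9, 0) − 0.2·(1.8, 0.2) = (0.54, -0.04)
(x₃, y₃) = (0.54, -0.04) − 0.2·(1.16, 0.76) = (0.308, -0.192)
x = 0.308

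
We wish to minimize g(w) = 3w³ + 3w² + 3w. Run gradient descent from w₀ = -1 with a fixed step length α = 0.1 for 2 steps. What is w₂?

-3.244

g′(w) = 9w² + 6w + 3
w₁ = -1 − 0.1·6 = -1.6
w₂ = -1.6 − 0.1·16.44 = -3.244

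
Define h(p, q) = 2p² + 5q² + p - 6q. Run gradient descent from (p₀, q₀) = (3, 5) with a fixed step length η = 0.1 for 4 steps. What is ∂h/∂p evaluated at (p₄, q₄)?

1.6848

∇h = (4p + 1, 10q - 6)
(p₁, q₁) = (3, 5) − 0.1·(13, 44) = (1.7, 0.6)
(p₂, q₂) = (1.7, 0.6) − 0.1·(7.8, 0) = (0.92, 0.6)
(p₃, q₃) = (0.92, 0.6) − 0.1·(4.68, 0) = (0.452, 0.6)
(p₄, q₄) = (0.452, 0.6) − 0.1·(2.808, 0) = (0.1712, 0.6)
∂h/∂p at (0.1712, 0.6) = 1.6848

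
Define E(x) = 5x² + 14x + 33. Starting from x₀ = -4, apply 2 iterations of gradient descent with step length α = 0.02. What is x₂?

E′(x) = 10x + 14
Step 1: E′(-4) = -26; x₁ = -4 − 0.02·(-26) = -3.48
Step 2: E′(-3.48) = -20.8; x₂ = -3.48 − 0.02·(-20.8) = -3.064

-3.064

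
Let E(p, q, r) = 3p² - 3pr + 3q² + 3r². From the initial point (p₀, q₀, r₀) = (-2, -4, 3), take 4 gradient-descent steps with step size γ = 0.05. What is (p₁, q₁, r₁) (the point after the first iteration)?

∇E = (6p - 3r, 6q, -3p + 6r)
(p₁, q₁, r₁) = (-2, -4, 3) − 0.05·(-21, -24, 24) = (-0.95, -2.8, 1.8)

(-0.95, -2.8, 1.8)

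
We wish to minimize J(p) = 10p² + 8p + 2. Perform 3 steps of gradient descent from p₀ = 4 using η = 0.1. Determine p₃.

-4.8

J′(p) = 20p + 8
p₁ = 4 − 0.1·88 = -4.8
p₂ = -4.8 − 0.1·(-88) = 4
p₃ = 4 − 0.1·88 = -4.8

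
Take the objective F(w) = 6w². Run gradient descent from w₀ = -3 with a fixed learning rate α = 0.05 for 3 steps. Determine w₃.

F′(w) = 12w
w₁ = -3 − 0.05·(-36) = -1.2
w₂ = -1.2 − 0.05·(-14.4) = -0.48
w₃ = -0.48 − 0.05·(-5.76) = -0.192

-0.192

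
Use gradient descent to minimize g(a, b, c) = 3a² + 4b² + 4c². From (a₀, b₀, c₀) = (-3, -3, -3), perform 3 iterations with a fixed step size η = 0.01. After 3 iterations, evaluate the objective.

62.28404418528

∇g = (6a, 8b, 8c)
(a₁, b₁, c₁) = (-3, -3, -3) − 0.01·(-18, -24, -24) = (-2.82, -2.76, -2.76)
(a₂, b₂, c₂) = (-2.82, -2.76, -2.76) − 0.01·(-16.92, -22.08, -22.08) = (-2.6508, -2.5392, -2.5392)
(a₃, b₃, c₃) = (-2.6508, -2.5392, -2.5392) − 0.01·(-15.9048, -20.3136, -20.3136) = (-2.491752, -2.336064, -2.336064)
g(-2.491752, -2.336064, -2.336064) = 62.28404418528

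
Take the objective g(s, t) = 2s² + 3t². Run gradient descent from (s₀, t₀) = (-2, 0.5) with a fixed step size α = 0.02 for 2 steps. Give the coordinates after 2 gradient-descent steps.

∇g = (4s, 6t)
Step 1: at (-2, 0.5), ∇g = (-8, 3) → (-2, 0.5) − 0.02·(-8, 3) = (-1.84, 0.44)
Step 2: at (-1.84, 0.44), ∇g = (-7.36, 2.64) → (-1.84, 0.44) − 0.02·(-7.36, 2.64) = (-1.6928, 0.3872)

(-1.6928, 0.3872)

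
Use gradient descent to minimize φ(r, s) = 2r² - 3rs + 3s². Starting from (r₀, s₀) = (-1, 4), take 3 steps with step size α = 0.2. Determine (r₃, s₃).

(0.88, -0.56)

∇φ = (4r - 3s, -3r + 6s)
(r₁, s₁) = (-1, 4) − 0.2·(-16, 27) = (2.2, -1.4)
(r₂, s₂) = (2.2, -1.4) − 0.2·(13, -15) = (-0.4, 1.6)
(r₃, s₃) = (-0.4, 1.6) − 0.2·(-6.4, 10.8) = (0.88, -0.56)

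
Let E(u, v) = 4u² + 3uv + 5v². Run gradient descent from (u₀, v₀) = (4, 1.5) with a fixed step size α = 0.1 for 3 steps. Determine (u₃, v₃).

∇E = (8u + 3v, 3u + 10v)
(u₁, v₁) = (4, 1.5) − 0.1·(36.5, 27) = (0.35, -1.2)
(u₂, v₂) = (0.35, -1.2) − 0.1·(-0.8, -10.95) = (0.43, -0.105)
(u₃, v₃) = (0.43, -0.105) − 0.1·(3.125, 0.24) = (0.1175, -0.129)

(0.1175, -0.129)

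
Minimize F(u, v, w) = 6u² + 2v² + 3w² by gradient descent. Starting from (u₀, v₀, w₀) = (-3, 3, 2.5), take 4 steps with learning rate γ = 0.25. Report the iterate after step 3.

∇F = (12u, 4v, 6w)
(u₁, v₁, w₁) = (-3, 3, 2.5) − 0.25·(-36, 12, 15) = (6, 0, -1.25)
(u₂, v₂, w₂) = (6, 0, -1.25) − 0.25·(72, 0, -7.5) = (-12, 0, 0.625)
(u₃, v₃, w₃) = (-12, 0, 0.625) − 0.25·(-144, 0, 3.75) = (24, 0, -0.3125)

(24, 0, -0.3125)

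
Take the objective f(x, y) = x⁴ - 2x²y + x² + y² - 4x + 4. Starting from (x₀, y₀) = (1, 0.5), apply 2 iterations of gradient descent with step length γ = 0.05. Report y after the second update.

0.595

∇f = (4x³ - 4xy + 2x - 4, -2x² + 2y)
(x₁, y₁) = (1, 0.5) − 0.05·(0, -1) = (1, 0.55)
(x₂, y₂) = (1, 0.55) − 0.05·(-0.2, -0.9) = (1.01, 0.595)
y = 0.595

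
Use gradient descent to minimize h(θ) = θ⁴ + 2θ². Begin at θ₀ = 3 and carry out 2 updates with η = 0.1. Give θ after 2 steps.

286.2

h′(θ) = 4θ³ + 4θ
Step 1: h′(3) = 120; θ₁ = 3 − 0.1·120 = -9
Step 2: h′(-9) = -2952; θ₂ = -9 − 0.1·(-2952) = 286.2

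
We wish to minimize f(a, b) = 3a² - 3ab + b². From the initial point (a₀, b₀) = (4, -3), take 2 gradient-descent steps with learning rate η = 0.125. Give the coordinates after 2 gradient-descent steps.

(-0.3125, -0.609375)

∇f = (6a - 3b, -3a + 2b)
Step 1: at (4, -3), ∇f = (33, -18) → (4, -3) − 0.125·(33, -18) = (-0.125, -0.75)
Step 2: at (-0.125, -0.75), ∇f = (1.5, -1.125) → (-0.125, -0.75) − 0.125·(1.5, -1.125) = (-0.3125, -0.609375)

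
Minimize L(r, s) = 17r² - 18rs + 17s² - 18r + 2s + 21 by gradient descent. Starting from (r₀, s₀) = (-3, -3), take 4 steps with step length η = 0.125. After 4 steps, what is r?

∇L = (34r - 18s - 18, -18r + 34s + 2)
(r₁, s₁) = (-3, -3) − 0.125·(-66, -46) = (5.25, 2.75)
(r₂, s₂) = (5.25, 2.75) − 0.125·(111, 1) = (-8.625, 2.625)
(r₃, s₃) = (-8.625, 2.625) − 0.125·(-358.5, 246.5) = (36.1875, -28.1875)
(r₄, s₄) = (36.1875, -28.1875) − 0.125·(1719.75, -1607.75) = (-178.78125, 172.78125)
r = -178.78125

-178.78125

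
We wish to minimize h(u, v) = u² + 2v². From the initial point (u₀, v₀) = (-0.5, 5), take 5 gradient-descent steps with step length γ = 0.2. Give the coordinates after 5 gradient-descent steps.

(-0.03888, 0.0016)

∇h = (2u, 4v)
(u₁, v₁) = (-0.5, 5) − 0.2·(-1, 20) = (-0.3, 1)
(u₂, v₂) = (-0.3, 1) − 0.2·(-0.6, 4) = (-0.18, 0.2)
(u₃, v₃) = (-0.18, 0.2) − 0.2·(-0.36, 0.8) = (-0.108, 0.04)
(u₄, v₄) = (-0.108, 0.04) − 0.2·(-0.216, 0.16) = (-0.0648, 0.008)
(u₅, v₅) = (-0.0648, 0.008) − 0.2·(-0.1296, 0.032) = (-0.03888, 0.0016)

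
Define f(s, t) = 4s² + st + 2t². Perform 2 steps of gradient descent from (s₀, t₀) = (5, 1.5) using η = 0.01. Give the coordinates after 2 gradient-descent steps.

∇f = (8s + t, s + 4t)
Step 1: at (5, 1.5), ∇f = (41.5, 11) → (5, 1.5) − 0.01·(41.5, 11) = (4.585, 1.39)
Step 2: at (4.585, 1.39), ∇f = (38.07, 10.145) → (4.585, 1.39) − 0.01·(38.07, 10.145) = (4.2043, 1.28855)

(4.2043, 1.28855)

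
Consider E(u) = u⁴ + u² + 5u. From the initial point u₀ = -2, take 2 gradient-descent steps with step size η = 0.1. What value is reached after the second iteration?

E′(u) = 4u³ + 2u + 5
u₁ = -2 − 0.1·(-31) = 1.1
u₂ = 1.1 − 0.1·12.524 = -0.1524

-0.1524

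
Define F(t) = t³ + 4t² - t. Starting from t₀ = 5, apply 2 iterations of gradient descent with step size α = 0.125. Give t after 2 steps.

F′(t) = 3t² + 8t - 1
Step 1: F′(5) = 114; t₁ = 5 − 0.125·114 = -9.25
Step 2: F′(-9.25) = 181.6875; t₂ = -9.25 − 0.125·181.6875 = -31.9609375

-31.9609375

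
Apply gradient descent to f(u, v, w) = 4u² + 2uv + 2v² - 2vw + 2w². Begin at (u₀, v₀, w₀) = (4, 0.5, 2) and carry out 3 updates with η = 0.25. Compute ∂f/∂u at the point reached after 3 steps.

-52.25

∇f = (8u + 2v, 2u + 4v - 2w, -2v + 4w)
(u₁, v₁, w₁) = (4, 0.5, 2) − 0.25·(33, 6, 7) = (-4.25, -1, 0.25)
(u₂, v₂, w₂) = (-4.25, -1, 0.25) − 0.25·(-36, -13, 3) = (4.75, 2.25, -0.5)
(u₃, v₃, w₃) = (4.75, 2.25, -0.5) − 0.25·(42.5, 19.5, -6.5) = (-5.875, -2.625, 1.125)
∂f/∂u at (-5.875, -2.625, 1.125) = -52.25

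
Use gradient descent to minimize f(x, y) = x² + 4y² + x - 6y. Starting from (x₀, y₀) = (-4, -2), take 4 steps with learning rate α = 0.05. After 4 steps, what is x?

-2.79635

∇f = (2x + 1, 8y - 6)
(x₁, y₁) = (-4, -2) − 0.05·(-7, -22) = (-3.65, -0.9)
(x₂, y₂) = (-3.65, -0.9) − 0.05·(-6.3, -13.2) = (-3.335, -0.24)
(x₃, y₃) = (-3.335, -0.24) − 0.05·(-5.67, -7.92) = (-3.0515, 0.156)
(x₄, y₄) = (-3.0515, 0.156) − 0.05·(-5.103, -4.752) = (-2.79635, 0.3936)
x = -2.79635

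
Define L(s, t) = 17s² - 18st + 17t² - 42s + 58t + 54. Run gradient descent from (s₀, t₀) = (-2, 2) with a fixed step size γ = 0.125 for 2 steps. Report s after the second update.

∇L = (34s - 18t - 42, -18s + 34t + 58)
Step 1: at (-2, 2), ∇L = (-146, 162) → (-2, 2) − 0.125·(-146, 162) = (16.25, -18.25)
Step 2: at (16.25, -18.25), ∇L = (839, -855) → (16.25, -18.25) − 0.125·(839, -855) = (-88.625, 88.625)
s = -88.625

-88.625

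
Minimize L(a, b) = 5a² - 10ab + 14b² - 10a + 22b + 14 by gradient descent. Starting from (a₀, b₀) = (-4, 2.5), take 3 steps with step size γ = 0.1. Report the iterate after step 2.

∇L = (10a - 10b - 10, -10a + 28b + 22)
(a₁, b₁) = (-4, 2.5) − 0.1·(-75, 132) = (3.5, -10.7)
(a₂, b₂) = (3.5, -10.7) − 0.1·(132, -312.6) = (-9.7, 20.56)

(-9.7, 20.56)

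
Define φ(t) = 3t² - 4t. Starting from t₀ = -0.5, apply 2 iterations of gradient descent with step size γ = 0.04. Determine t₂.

φ′(t) = 6t - 4
Step 1: φ′(-0.5) = -7; t₁ = -0.5 − 0.04·(-7) = -0.22
Step 2: φ′(-0.22) = -5.32; t₂ = -0.22 − 0.04·(-5.32) = -0.0072

-0.0072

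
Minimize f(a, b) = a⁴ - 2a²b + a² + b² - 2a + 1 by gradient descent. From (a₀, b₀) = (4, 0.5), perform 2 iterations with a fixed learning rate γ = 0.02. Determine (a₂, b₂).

(-0.99279104, 1.121856)

∇f = (4a³ - 4ab + 2a - 2, -2a² + 2b)
Step 1: at (4, 0.5), ∇f = (254, -31) → (4, 0.5) − 0.02·(254, -31) = (-1.08, 1.12)
Step 2: at (-1.08, 1.12), ∇f = (-4.360448, -0.0928) → (-1.08, 1.12) − 0.02·(-4.360448, -0.0928) = (-0.99279104, 1.121856)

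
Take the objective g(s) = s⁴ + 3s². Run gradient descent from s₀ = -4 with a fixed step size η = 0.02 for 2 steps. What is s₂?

1.08032

g′(s) = 4s³ + 6s
Step 1: g′(-4) = -280; s₁ = -4 − 0.02·(-280) = 1.6
Step 2: g′(1.6) = 25.984; s₂ = 1.6 − 0.02·25.984 = 1.08032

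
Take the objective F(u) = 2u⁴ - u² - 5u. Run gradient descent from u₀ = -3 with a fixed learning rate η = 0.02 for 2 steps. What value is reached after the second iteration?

1.10048

F′(u) = 8u³ - 2u - 5
u₁ = -3 − 0.02·(-215) = 1.3
u₂ = 1.3 − 0.02·9.976 = 1.10048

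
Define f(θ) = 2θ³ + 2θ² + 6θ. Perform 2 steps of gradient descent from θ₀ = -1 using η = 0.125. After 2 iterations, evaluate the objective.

f′(θ) = 6θ² + 4θ + 6
Step 1: f′(-1) = 8; θ₁ = -1 − 0.125·8 = -2
Step 2: f′(-2) = 22; θ₂ = -2 − 0.125·22 = -4.75
f(-4.75) = -197.71875

-197.71875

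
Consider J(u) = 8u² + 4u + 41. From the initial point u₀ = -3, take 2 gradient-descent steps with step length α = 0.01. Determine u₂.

-2.1904

J′(u) = 16u + 4
Step 1: J′(-3) = -44; u₁ = -3 − 0.01·(-44) = -2.56
Step 2: J′(-2.56) = -36.96; u₂ = -2.56 − 0.01·(-36.96) = -2.1904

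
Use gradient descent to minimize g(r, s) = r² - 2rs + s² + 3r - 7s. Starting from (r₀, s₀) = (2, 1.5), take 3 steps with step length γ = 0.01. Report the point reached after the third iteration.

∇g = (2r - 2s + 3, -2r + 2s - 7)
Step 1: at (2, 1.5), ∇g = (4, -8) → (2, 1.5) − 0.01·(4, -8) = (1.96, 1.58)
Step 2: at (1.96, 1.58), ∇g = (3.76, -7.76) → (1.96, 1.58) − 0.01·(3.76, -7.76) = (1.9224, 1.6576)
Step 3: at (1.9224, 1.6576), ∇g = (3.5296, -7.5296) → (1.9224, 1.6576) − 0.01·(3.5296, -7.5296) = (1.887104, 1.732896)

(1.887104, 1.732896)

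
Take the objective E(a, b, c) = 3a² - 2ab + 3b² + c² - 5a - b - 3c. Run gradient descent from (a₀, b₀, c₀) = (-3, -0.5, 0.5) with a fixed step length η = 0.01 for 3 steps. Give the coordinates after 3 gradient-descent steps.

∇E = (6a - 2b - 5, -2a + 6b - 1, 2c - 3)
(a₁, b₁, c₁) = (-3, -0.5, 0.5) − 0.01·(-22, 2, -2) = (-2.78, -0.52, 0.52)
(a₂, b₂, c₂) = (-2.78, -0.52, 0.52) − 0.01·(-20.64, 1.44, -1.96) = (-2.5736, -0.5344, 0.5396)
(a₃, b₃, c₃) = (-2.5736, -0.5344, 0.5396) − 0.01·(-19.3728, 0.9408, -1.9208) = (-2.379872, -0.543808, 0.558808)

(-2.379872, -0.543808, 0.558808)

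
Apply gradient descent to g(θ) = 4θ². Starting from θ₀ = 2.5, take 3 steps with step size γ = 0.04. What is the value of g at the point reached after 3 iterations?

g′(θ) = 8θ
θ₁ = 2.5 − 0.04·20 = 1.7
θ₂ = 1.7 − 0.04·13.6 = 1.156
θ₃ = 1.156 − 0.04·9.248 = 0.78608
g(0.78608) = 2.4716870656

2.4716870656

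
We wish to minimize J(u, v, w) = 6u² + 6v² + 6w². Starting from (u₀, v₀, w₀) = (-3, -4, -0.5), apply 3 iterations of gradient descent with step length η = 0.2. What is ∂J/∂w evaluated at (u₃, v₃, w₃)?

16.464

∇J = (12u, 12v, 12w)
Step 1: at (-3, -4, -0.5), ∇J = (-36, -48, -6) → (-3, -4, -0.5) − 0.2·(-36, -48, -6) = (4.2, 5.6, 0.7)
Step 2: at (4.2, 5.6, 0.7), ∇J = (50.4, 67.2, 8.4) → (4.2, 5.6, 0.7) − 0.2·(50.4, 67.2, 8.4) = (-5.88, -7.84, -0.98)
Step 3: at (-5.88, -7.84, -0.98), ∇J = (-70.56, -94.08, -11.76) → (-5.88, -7.84, -0.98) − 0.2·(-70.56, -94.08, -11.76) = (8.232, 10.976, 1.372)
∂J/∂w at (8.232, 10.976, 1.372) = 16.464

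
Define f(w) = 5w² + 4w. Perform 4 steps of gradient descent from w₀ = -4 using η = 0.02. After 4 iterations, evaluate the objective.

10.071635968

f′(w) = 10w + 4
Step 1: f′(-4) = -36; w₁ = -4 − 0.02·(-36) = -3.28
Step 2: f′(-3.28) = -28.8; w₂ = -3.28 − 0.02·(-28.8) = -2.704
Step 3: f′(-2.704) = -23.04; w₃ = -2.704 − 0.02·(-23.04) = -2.2432
Step 4: f′(-2.2432) = -18.432; w₄ = -2.2432 − 0.02·(-18.432) = -1.87456
f(-1.87456) = 10.071635968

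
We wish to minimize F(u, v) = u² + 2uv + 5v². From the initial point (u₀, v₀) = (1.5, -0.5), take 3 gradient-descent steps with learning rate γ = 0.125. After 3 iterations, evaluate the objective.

∇F = (2u + 2v, 2u + 10v)
Step 1: at (1.5, -0.5), ∇F = (2, -2) → (1.5, -0.5) − 0.125·(2, -2) = (1.25, -0.25)
Step 2: at (1.25, -0.25), ∇F = (2, 0) → (1.25, -0.25) − 0.125·(2, 0) = (1, -0.25)
Step 3: at (1, -0.25), ∇F = (1.5, -0.5) → (1, -0.25) − 0.125·(1.5, -0.5) = (0.8125, -0.1875)
F(0.8125, -0.1875) = 0.53125

0.53125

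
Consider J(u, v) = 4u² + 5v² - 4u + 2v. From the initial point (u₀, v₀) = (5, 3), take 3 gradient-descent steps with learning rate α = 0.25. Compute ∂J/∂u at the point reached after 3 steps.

-36

∇J = (8u - 4, 10v + 2)
(u₁, v₁) = (5, 3) − 0.25·(36, 32) = (-4, -5)
(u₂, v₂) = (-4, -5) − 0.25·(-36, -48) = (5, 7)
(u₃, v₃) = (5, 7) − 0.25·(36, 72) = (-4, -11)
∂J/∂u at (-4, -11) = -36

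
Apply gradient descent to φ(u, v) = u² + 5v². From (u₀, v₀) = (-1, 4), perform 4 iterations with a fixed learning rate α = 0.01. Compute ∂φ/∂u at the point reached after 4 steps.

∇φ = (2u, 10v)
Step 1: at (-1, 4), ∇φ = (-2, 40) → (-1, 4) − 0.01·(-2, 40) = (-0.98, 3.6)
Step 2: at (-0.98, 3.6), ∇φ = (-1.96, 36) → (-0.98, 3.6) − 0.01·(-1.96, 36) = (-0.9604, 3.24)
Step 3: at (-0.9604, 3.24), ∇φ = (-1.9208, 32.4) → (-0.9604, 3.24) − 0.01·(-1.9208, 32.4) = (-0.941192, 2.916)
Step 4: at (-0.941192, 2.916), ∇φ = (-1.882384, 29.16) → (-0.941192, 2.916) − 0.01·(-1.882384, 29.16) = (-0.92236816, 2.6244)
∂φ/∂u at (-0.92236816, 2.6244) = -1.84473632

-1.84473632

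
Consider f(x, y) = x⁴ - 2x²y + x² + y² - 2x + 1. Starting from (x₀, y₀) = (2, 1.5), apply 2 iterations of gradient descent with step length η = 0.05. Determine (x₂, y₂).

∇f = (4x³ - 4xy + 2x - 2, -2x² + 2y)
(x₁, y₁) = (2, 1.5) − 0.05·(22, -5) = (0.9, 1.75)
(x₂, y₂) = (0.9, 1.75) − 0.05·(-3.584, 1.88) = (1.0792, 1.656)

(1.0792, 1.656)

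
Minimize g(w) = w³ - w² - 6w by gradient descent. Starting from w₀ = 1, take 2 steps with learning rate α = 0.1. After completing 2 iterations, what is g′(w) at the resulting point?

-0.523125

g′(w) = 3w² - 2w - 6
Step 1: g′(1) = -5; w₁ = 1 − 0.1·(-5) = 1.5
Step 2: g′(1.5) = -2.25; w₂ = 1.5 − 0.1·(-2.25) = 1.725
g′(w) at (1.725) = -0.523125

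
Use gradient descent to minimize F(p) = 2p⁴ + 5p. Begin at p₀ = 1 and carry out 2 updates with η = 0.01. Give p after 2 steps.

0.76731976

F′(p) = 8p³ + 5
Step 1: F′(1) = 13; p₁ = 1 − 0.01·13 = 0.87
Step 2: F′(0.87) = 10.268024; p₂ = 0.87 − 0.01·10.268024 = 0.76731976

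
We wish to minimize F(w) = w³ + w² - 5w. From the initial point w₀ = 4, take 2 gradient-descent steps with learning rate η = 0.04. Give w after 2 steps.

F′(w) = 3w² + 2w - 5
Step 1: F′(4) = 51; w₁ = 4 − 0.04·51 = 1.96
Step 2: F′(1.96) = 10.4448; w₂ = 1.96 − 0.04·10.4448 = 1.542208

1.542208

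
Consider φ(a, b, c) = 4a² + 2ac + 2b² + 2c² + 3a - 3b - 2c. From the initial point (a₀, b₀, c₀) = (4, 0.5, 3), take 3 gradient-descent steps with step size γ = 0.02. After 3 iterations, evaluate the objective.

∇φ = (8a + 2c + 3, 4b - 3, 2a + 4c - 2)
(a₁, b₁, c₁) = (4, 0.5, 3) − 0.02·(41, -1, 18) = (3.18, 0.52, 2.64)
(a₂, b₂, c₂) = (3.18, 0.52, 2.64) − 0.02·(33.72, -0.92, 14.92) = (2.5056, 0.5384, 2.3416)
(a₃, b₃, c₃) = (2.5056, 0.5384, 2.3416) − 0.02·(27.728, -0.8464, 12.3776) = (1.95104, 0.555328, 2.094048)
φ(1.95104, 0.555328, 2.094048) = 32.783263574016

32.783263574016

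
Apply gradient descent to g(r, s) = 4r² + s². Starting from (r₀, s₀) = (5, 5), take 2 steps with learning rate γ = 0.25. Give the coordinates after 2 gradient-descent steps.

(5, 1.25)

∇g = (8r, 2s)
Step 1: at (5, 5), ∇g = (40, 10) → (5, 5) − 0.25·(40, 10) = (-5, 2.5)
Step 2: at (-5, 2.5), ∇g = (-40, 5) → (-5, 2.5) − 0.25·(-40, 5) = (5, 1.25)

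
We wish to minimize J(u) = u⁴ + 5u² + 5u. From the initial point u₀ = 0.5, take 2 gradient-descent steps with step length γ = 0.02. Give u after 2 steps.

0.13004888

J′(u) = 4u³ + 10u + 5
Step 1: J′(0.5) = 10.5; u₁ = 0.5 − 0.02·10.5 = 0.29
Step 2: J′(0.29) = 7.997556; u₂ = 0.29 − 0.02·7.997556 = 0.13004888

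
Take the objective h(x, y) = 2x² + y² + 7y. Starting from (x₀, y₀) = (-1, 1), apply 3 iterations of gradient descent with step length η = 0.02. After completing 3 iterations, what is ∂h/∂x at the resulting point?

-3.114752

∇h = (4x, 2y + 7)
Step 1: at (-1, 1), ∇h = (-4, 9) → (-1, 1) − 0.02·(-4, 9) = (-0.92, 0.82)
Step 2: at (-0.92, 0.82), ∇h = (-3.68, 8.64) → (-0.92, 0.82) − 0.02·(-3.68, 8.64) = (-0.8464, 0.6472)
Step 3: at (-0.8464, 0.6472), ∇h = (-3.3856, 8.2944) → (-0.8464, 0.6472) − 0.02·(-3.3856, 8.2944) = (-0.778688, 0.481312)
∂h/∂x at (-0.778688, 0.481312) = -3.114752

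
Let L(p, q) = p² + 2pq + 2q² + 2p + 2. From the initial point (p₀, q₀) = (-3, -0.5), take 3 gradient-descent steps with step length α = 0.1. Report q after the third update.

0.86

∇L = (2p + 2q + 2, 2p + 4q)
Step 1: at (-3, -0.5), ∇L = (-5, -8) → (-3, -0.5) − 0.1·(-5, -8) = (-2.5, 0.3)
Step 2: at (-2.5, 0.3), ∇L = (-2.4, -3.8) → (-2.5, 0.3) − 0.1·(-2.4, -3.8) = (-2.26, 0.68)
Step 3: at (-2.26, 0.68), ∇L = (-1.16, -1.8) → (-2.26, 0.68) − 0.1·(-1.16, -1.8) = (-2.144, 0.86)
q = 0.86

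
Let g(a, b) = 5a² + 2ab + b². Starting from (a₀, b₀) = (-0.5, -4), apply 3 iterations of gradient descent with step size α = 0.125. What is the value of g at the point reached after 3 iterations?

∇g = (10a + 2b, 2a + 2b)
(a₁, b₁) = (-0.5, -4) − 0.125·(-13, -9) = (1.125, -2.875)
(a₂, b₂) = (1.125, -2.875) − 0.125·(5.5, -3.5) = (0.4375, -2.4375)
(a₃, b₃) = (0.4375, -2.4375) − 0.125·(-0.5, -4) = (0.5, -1.9375)
g(0.5, -1.9375) = 3.06640625

3.06640625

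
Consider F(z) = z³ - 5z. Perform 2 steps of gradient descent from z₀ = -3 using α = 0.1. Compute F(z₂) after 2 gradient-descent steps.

-2038.995771328

F′(z) = 3z² - 5
z₁ = -3 − 0.1·22 = -5.2
z₂ = -5.2 − 0.1·76.12 = -12.812
F(-12.812) = -2038.995771328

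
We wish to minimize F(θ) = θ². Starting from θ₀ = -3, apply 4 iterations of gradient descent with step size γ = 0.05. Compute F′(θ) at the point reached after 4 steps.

-3.9366

F′(θ) = 2θ
Step 1: F′(-3) = -6; θ₁ = -3 − 0.05·(-6) = -2.7
Step 2: F′(-2.7) = -5.4; θ₂ = -2.7 − 0.05·(-5.4) = -2.43
Step 3: F′(-2.43) = -4.86; θ₃ = -2.43 − 0.05·(-4.86) = -2.187
Step 4: F′(-2.187) = -4.374; θ₄ = -2.187 − 0.05·(-4.374) = -1.9683
F′(θ) at (-1.9683) = -3.9366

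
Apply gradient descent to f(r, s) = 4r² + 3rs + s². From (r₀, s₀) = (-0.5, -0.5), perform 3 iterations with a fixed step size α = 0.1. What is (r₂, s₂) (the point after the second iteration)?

∇f = (8r + 3s, 3r + 2s)
(r₁, s₁) = (-0.5, -0.5) − 0.1·(-5.5, -2.5) = (0.05, -0.25)
(r₂, s₂) = (0.05, -0.25) − 0.1·(-0.35, -0.35) = (0.085, -0.215)

(0.085, -0.215)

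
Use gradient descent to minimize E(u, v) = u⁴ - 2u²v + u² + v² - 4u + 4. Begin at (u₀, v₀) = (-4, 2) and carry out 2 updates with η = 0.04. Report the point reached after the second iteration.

∇E = (4u³ - 4uv + 2u - 4, -2u² + 2v)
(u₁, v₁) = (-4, 2) − 0.04·(-236, -28) = (5.44, 3.12)
(u₂, v₂) = (5.44, 3.12) − 0.04·(582.945536, -52.9472) = (-17.87782144, 5.237888)

(-17.87782144, 5.237888)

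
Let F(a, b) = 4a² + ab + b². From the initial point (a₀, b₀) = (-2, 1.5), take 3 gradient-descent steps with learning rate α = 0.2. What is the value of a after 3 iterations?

0.36

∇F = (8a + b, a + 2b)
Step 1: at (-2, 1.5), ∇F = (-14.5, 1) → (-2, 1.5) − 0.2·(-14.5, 1) = (0.9, 1.3)
Step 2: at (0.9, 1.3), ∇F = (8.5, 3.5) → (0.9, 1.3) − 0.2·(8.5, 3.5) = (-0.8, 0.6)
Step 3: at (-0.8, 0.6), ∇F = (-5.8, 0.4) → (-0.8, 0.6) − 0.2·(-5.8, 0.4) = (0.36, 0.52)
a = 0.36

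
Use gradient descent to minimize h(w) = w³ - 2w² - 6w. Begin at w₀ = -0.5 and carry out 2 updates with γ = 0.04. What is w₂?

h′(w) = 3w² - 4w - 6
Step 1: h′(-0.5) = -3.25; w₁ = -0.5 − 0.04·(-3.25) = -0.37
Step 2: h′(-0.37) = -4.1093; w₂ = -0.37 − 0.04·(-4.1093) = -0.205628

-0.205628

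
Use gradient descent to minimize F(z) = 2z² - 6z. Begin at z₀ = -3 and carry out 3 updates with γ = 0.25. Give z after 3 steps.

1.5

F′(z) = 4z - 6
Step 1: F′(-3) = -18; z₁ = -3 − 0.25·(-18) = 1.5
Step 2: F′(1.5) = 0; z₂ = 1.5 − 0.25·0 = 1.5
Step 3: F′(1.5) = 0; z₃ = 1.5 − 0.25·0 = 1.5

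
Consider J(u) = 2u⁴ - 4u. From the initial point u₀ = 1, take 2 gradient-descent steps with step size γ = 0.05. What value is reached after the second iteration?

0.7952

J′(u) = 8u³ - 4
Step 1: J′(1) = 4; u₁ = 1 − 0.05·4 = 0.8
Step 2: J′(0.8) = 0.096; u₂ = 0.8 − 0.05·0.096 = 0.7952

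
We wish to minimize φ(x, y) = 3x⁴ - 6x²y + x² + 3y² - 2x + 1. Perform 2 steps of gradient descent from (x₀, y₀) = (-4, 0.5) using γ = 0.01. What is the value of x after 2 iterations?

∇φ = (12x³ - 12xy + 2x - 2, -6x² + 6y)
(x₁, y₁) = (-4, 0.5) − 0.01·(-754, -93) = (3.54, 1.43)
(x₂, y₂) = (3.54, 1.43) − 0.01·(476.675968, -66.6096) = (-1.22675968, 2.096096)
x = -1.22675968

-1.22675968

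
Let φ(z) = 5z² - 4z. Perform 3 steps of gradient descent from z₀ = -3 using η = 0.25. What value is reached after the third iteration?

φ′(z) = 10z - 4
Step 1: φ′(-3) = -34; z₁ = -3 − 0.25·(-34) = 5.5
Step 2: φ′(5.5) = 51; z₂ = 5.5 − 0.25·51 = -7.25
Step 3: φ′(-7.25) = -76.5; z₃ = -7.25 − 0.25·(-76.5) = 11.875

11.875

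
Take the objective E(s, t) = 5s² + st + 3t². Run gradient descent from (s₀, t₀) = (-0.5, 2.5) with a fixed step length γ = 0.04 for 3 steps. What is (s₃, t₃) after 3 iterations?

(-0.249088, 1.133824)

∇E = (10s + t, s + 6t)
(s₁, t₁) = (-0.5, 2.5) − 0.04·(-2.5, 14.5) = (-0.4, 1.92)
(s₂, t₂) = (-0.4, 1.92) − 0.04·(-2.08, 11.12) = (-0.3168, 1.4752)
(s₃, t₃) = (-0.3168, 1.4752) − 0.04·(-1.6928, 8.5344) = (-0.249088, 1.133824)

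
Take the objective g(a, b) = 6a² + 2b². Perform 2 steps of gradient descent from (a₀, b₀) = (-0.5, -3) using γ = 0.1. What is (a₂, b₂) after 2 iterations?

∇g = (12a, 4b)
(a₁, b₁) = (-0.5, -3) − 0.1·(-6, -12) = (0.1, -1.8)
(a₂, b₂) = (0.1, -1.8) − 0.1·(1.2, -7.2) = (-0.02, -1.08)

(-0.02, -1.08)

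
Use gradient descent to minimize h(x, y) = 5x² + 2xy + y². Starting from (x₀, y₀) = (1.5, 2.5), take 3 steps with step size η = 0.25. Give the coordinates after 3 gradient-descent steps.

∇h = (10x + 2y, 2x + 2y)
(x₁, y₁) = (1.5, 2.5) − 0.25·(20, 8) = (-3.5, 0.5)
(x₂, y₂) = (-3.5, 0.5) − 0.25·(-34, -6) = (5, 2)
(x₃, y₃) = (5, 2) − 0.25·(54, 14) = (-8.5, -1.5)

(-8.5, -1.5)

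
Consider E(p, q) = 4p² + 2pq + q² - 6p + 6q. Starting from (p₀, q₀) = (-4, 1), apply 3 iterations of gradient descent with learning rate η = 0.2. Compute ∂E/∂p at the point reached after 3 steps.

∇E = (8p + 2q - 6, 2p + 2q + 6)
Step 1: at (-4, 1), ∇E = (-36, 0) → (-4, 1) − 0.2·(-36, 0) = (3.2, 1)
Step 2: at (3.2, 1), ∇E = (21.6, 14.4) → (3.2, 1) − 0.2·(21.6, 14.4) = (-1.12, -1.88)
Step 3: at (-1.12, -1.88), ∇E = (-18.72, 0) → (-1.12, -1.88) − 0.2·(-18.72, 0) = (2.624, -1.88)
∂E/∂p at (2.624, -1.88) = 11.232

11.232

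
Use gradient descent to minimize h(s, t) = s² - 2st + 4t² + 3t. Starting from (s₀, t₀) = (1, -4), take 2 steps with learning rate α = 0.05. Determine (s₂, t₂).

∇h = (2s - 2t, -2s + 8t + 3)
(s₁, t₁) = (1, -4) − 0.05·(10, -31) = (0.5, -2.45)
(s₂, t₂) = (0.5, -2.45) − 0.05·(5.9, -17.6) = (0.205, -1.57)

(0.205, -1.57)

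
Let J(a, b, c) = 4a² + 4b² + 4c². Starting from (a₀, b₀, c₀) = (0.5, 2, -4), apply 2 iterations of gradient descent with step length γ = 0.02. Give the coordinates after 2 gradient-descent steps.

∇J = (8a, 8b, 8c)
(a₁, b₁, c₁) = (0.5, 2, -4) − 0.02·(4, 16, -32) = (0.42, 1.68, -3.36)
(a₂, b₂, c₂) = (0.42, 1.68, -3.36) − 0.02·(3.36, 13.44, -26.88) = (0.3528, 1.4112, -2.8224)

(0.3528, 1.4112, -2.8224)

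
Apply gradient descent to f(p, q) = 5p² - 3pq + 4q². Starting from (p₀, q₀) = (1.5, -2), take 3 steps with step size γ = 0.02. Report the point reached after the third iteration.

∇f = (10p - 3q, -3p + 8q)
(p₁, q₁) = (1.5, -2) − 0.02·(21, -20.5) = (1.08, -1.59)
(p₂, q₂) = (1.08, -1.59) − 0.02·(15.57, -15.96) = (0.7686, -1.2708)
(p₃, q₃) = (0.7686, -1.2708) − 0.02·(11.4984, -12.4722) = (0.538632, -1.021356)

(0.538632, -1.021356)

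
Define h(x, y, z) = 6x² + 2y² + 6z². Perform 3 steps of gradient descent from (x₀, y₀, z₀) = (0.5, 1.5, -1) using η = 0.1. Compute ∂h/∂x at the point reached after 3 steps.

∇h = (12x, 4y, 12z)
(x₁, y₁, z₁) = (0.5, 1.5, -1) − 0.1·(6, 6, -12) = (-0.1, 0.9, 0.2)
(x₂, y₂, z₂) = (-0.1, 0.9, 0.2) − 0.1·(-1.2, 3.6, 2.4) = (0.02, 0.54, -0.04)
(x₃, y₃, z₃) = (0.02, 0.54, -0.04) − 0.1·(0.24, 2.16, -0.48) = (-0.004, 0.324, 0.008)
∂h/∂x at (-0.004, 0.324, 0.008) = -0.048

-0.048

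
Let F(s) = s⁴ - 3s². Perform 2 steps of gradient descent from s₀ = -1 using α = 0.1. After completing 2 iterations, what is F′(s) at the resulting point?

-0.048903487488

F′(s) = 4s³ - 6s
s₁ = -1 − 0.1·2 = -1.2
s₂ = -1.2 − 0.1·0.288 = -1.2288
F′(s) at (-1.2288) = -0.048903487488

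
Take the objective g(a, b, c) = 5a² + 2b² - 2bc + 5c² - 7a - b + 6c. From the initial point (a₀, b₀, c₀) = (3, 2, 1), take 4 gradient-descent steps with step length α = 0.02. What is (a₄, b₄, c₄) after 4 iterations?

(1.64208, 1.5974464, 0.27039232)

∇g = (10a - 7, 4b - 2c - 1, -2b + 10c + 6)
(a₁, b₁, c₁) = (3, 2, 1) − 0.02·(23, 5, 12) = (2.54, 1.9, 0.76)
(a₂, b₂, c₂) = (2.54, 1.9, 0.76) − 0.02·(18.4, 5.08, 9.8) = (2.172, 1.7984, 0.564)
(a₃, b₃, c₃) = (2.172, 1.7984, 0.564) − 0.02·(14.72, 5.0656, 8.0432) = (1.8776, 1.697088, 0.403136)
(a₄, b₄, c₄) = (1.8776, 1.697088, 0.403136) − 0.02·(11.776, 4.98208, 6.637184) = (1.64208, 1.5974464, 0.27039232)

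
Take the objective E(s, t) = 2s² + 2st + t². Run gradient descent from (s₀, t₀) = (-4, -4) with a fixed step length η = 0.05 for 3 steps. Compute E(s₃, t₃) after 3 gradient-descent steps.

13.351952

∇E = (4s + 2t, 2s + 2t)
(s₁, t₁) = (-4, -4) − 0.05·(-24, -16) = (-2.8, -3.2)
(s₂, t₂) = (-2.8, -3.2) − 0.05·(-17.6, -12) = (-1.92, -2.6)
(s₃, t₃) = (-1.92, -2.6) − 0.05·(-12.88, -9.04) = (-1.276, -2.148)
E(-1.276, -2.148) = 13.351952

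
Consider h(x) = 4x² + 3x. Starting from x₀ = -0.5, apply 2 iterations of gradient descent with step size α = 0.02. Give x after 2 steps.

h′(x) = 8x + 3
Step 1: h′(-0.5) = -1; x₁ = -0.5 − 0.02·(-1) = -0.48
Step 2: h′(-0.48) = -0.84; x₂ = -0.48 − 0.02·(-0.84) = -0.4632

-0.4632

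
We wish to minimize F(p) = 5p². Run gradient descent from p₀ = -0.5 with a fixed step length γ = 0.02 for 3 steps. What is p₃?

-0.256

F′(p) = 10p
Step 1: F′(-0.5) = -5; p₁ = -0.5 − 0.02·(-5) = -0.4
Step 2: F′(-0.4) = -4; p₂ = -0.4 − 0.02·(-4) = -0.32
Step 3: F′(-0.32) = -3.2; p₃ = -0.32 − 0.02·(-3.2) = -0.256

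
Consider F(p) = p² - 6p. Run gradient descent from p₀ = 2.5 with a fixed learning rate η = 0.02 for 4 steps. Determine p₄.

F′(p) = 2p - 6
Step 1: F′(2.5) = -1; p₁ = 2.5 − 0.02·(-1) = 2.52
Step 2: F′(2.52) = -0.96; p₂ = 2.52 − 0.02·(-0.96) = 2.5392
Step 3: F′(2.5392) = -0.9216; p₃ = 2.5392 − 0.02·(-0.9216) = 2.557632
Step 4: F′(2.557632) = -0.884736; p₄ = 2.557632 − 0.02·(-0.884736) = 2.57532672

2.57532672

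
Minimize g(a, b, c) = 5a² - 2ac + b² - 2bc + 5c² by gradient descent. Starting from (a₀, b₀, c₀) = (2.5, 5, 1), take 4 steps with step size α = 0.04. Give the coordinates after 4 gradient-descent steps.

(0.52788864, 3.90881536, 1.0905728)

∇g = (10a - 2c, 2b - 2c, -2a - 2b + 10c)
Step 1: at (2.5, 5, 1), ∇g = (23, 8, -5) → (2.5, 5, 1) − 0.04·(23, 8, -5) = (1.58, 4.68, 1.2)
Step 2: at (1.58, 4.68, 1.2), ∇g = (13.4, 6.96, -0.52) → (1.58, 4.68, 1.2) − 0.04·(13.4, 6.96, -0.52) = (1.044, 4.4016, 1.2208)
Step 3: at (1.044, 4.4016, 1.2208), ∇g = (7.9984, 6.3616, 1.3168) → (1.044, 4.4016, 1.2208) − 0.04·(7.9984, 6.3616, 1.3168) = (0.724064, 4.147136, 1.168128)
Step 4: at (0.724064, 4.147136, 1.168128), ∇g = (4.904384, 5.958016, 1.93888) → (0.724064, 4.147136, 1.168128) − 0.04·(4.904384, 5.958016, 1.93888) = (0.52788864, 3.90881536, 1.0905728)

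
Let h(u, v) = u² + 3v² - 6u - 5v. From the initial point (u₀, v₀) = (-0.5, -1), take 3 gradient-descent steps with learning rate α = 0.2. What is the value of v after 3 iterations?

0.848

∇h = (2u - 6, 6v - 5)
(u₁, v₁) = (-0.5, -1) − 0.2·(-7, -11) = (0.9, 1.2)
(u₂, v₂) = (0.9, 1.2) − 0.2·(-4.2, 2.2) = (1.74, 0.76)
(u₃, v₃) = (1.74, 0.76) − 0.2·(-2.52, -0.44) = (2.244, 0.848)
v = 0.848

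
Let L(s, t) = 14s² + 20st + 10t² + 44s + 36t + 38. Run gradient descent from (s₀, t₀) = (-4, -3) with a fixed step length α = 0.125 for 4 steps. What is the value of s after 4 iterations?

∇L = (28s + 20t + 44, 20s + 20t + 36)
(s₁, t₁) = (-4, -3) − 0.125·(-128, -104) = (12, 10)
(s₂, t₂) = (12, 10) − 0.125·(580, 476) = (-60.5, -49.5)
(s₃, t₃) = (-60.5, -49.5) − 0.125·(-2640, -2164) = (269.5, 221)
(s₄, t₄) = (269.5, 221) − 0.125·(12010, 9846) = (-1231.75, -1009.75)
s = -1231.75

-1231.75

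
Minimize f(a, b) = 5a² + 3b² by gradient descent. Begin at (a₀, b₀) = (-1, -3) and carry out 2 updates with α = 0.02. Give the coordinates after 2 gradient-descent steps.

(-0.64, -2.3232)

∇f = (10a, 6b)
(a₁, b₁) = (-1, -3) − 0.02·(-10, -18) = (-0.8, -2.64)
(a₂, b₂) = (-0.8, -2.64) − 0.02·(-8, -15.84) = (-0.64, -2.3232)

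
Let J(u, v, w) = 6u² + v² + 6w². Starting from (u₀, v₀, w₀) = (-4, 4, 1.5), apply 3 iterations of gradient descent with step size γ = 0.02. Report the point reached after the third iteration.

(-1.755904, 3.538944, 0.658464)

∇J = (12u, 2v, 12w)
Step 1: at (-4, 4, 1.5), ∇J = (-48, 8, 18) → (-4, 4, 1.5) − 0.02·(-48, 8, 18) = (-3.04, 3.84, 1.14)
Step 2: at (-3.04, 3.84, 1.14), ∇J = (-36.48, 7.68, 13.68) → (-3.04, 3.84, 1.14) − 0.02·(-36.48, 7.68, 13.68) = (-2.3104, 3.6864, 0.8664)
Step 3: at (-2.3104, 3.6864, 0.8664), ∇J = (-27.7248, 7.3728, 10.3968) → (-2.3104, 3.6864, 0.8664) − 0.02·(-27.7248, 7.3728, 10.3968) = (-1.755904, 3.538944, 0.658464)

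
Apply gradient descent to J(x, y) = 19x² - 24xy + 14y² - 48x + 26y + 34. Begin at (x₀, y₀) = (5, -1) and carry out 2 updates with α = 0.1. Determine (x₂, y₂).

∇J = (38x - 24y - 48, -24x + 28y + 26)
(x₁, y₁) = (5, -1) − 0.1·(166, -122) = (-11.6, 11.2)
(x₂, y₂) = (-11.6, 11.2) − 0.1·(-757.6, 618) = (64.16, -50.6)

(64.16, -50.6)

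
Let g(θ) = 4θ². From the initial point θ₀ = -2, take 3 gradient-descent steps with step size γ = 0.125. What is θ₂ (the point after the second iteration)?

g′(θ) = 8θ
Step 1: g′(-2) = -16; θ₁ = -2 − 0.125·(-16) = 0
Step 2: g′(0) = 0; θ₂ = 0 − 0.125·0 = 0

0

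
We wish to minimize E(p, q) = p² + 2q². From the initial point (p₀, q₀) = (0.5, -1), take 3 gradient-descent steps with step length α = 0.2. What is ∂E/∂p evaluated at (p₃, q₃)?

∇E = (2p, 4q)
Step 1: at (0.5, -1), ∇E = (1, -4) → (0.5, -1) − 0.2·(1, -4) = (0.3, -0.2)
Step 2: at (0.3, -0.2), ∇E = (0.6, -0.8) → (0.3, -0.2) − 0.2·(0.6, -0.8) = (0.18, -0.04)
Step 3: at (0.18, -0.04), ∇E = (0.36, -0.16) → (0.18, -0.04) − 0.2·(0.36, -0.16) = (0.108, -0.008)
∂E/∂p at (0.108, -0.008) = 0.216

0.216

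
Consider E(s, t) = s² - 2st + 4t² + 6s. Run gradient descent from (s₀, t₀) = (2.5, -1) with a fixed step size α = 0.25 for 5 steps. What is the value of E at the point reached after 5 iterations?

∇E = (2s - 2t + 6, -2s + 8t)
(s₁, t₁) = (2.5, -1) − 0.25·(13, -13) = (-0.75, 2.25)
(s₂, t₂) = (-0.75, 2.25) − 0.25·(0, 19.5) = (-0.75, -2.625)
(s₃, t₃) = (-0.75, -2.625) − 0.25·(9.75, -19.5) = (-3.1875, 2.25)
(s₄, t₄) = (-3.1875, 2.25) − 0.25·(-4.875, 24.375) = (-1.96875, -3.84375)
(s₅, t₅) = (-1.96875, -3.84375) − 0.25·(9.75, -26.8125) = (-4.40625, 2.859375)
E(-4.40625, 2.859375) = 50.8798828125

50.8798828125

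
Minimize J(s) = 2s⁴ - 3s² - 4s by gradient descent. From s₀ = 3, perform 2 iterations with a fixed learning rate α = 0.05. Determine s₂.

111.7952

J′(s) = 8s³ - 6s - 4
s₁ = 3 − 0.05·194 = -6.7
s₂ = -6.7 − 0.05·(-2369.904) = 111.7952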